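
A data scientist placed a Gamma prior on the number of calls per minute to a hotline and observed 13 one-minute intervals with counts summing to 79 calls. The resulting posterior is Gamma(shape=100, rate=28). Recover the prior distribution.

Gamma(shape=21, rate=15)

Gamma–Poisson conjugacy: posterior shape = α + Σxᵢ, posterior rate = β + n.
So α = 100 − 79 = 21 and β = 28 − 13 = 15.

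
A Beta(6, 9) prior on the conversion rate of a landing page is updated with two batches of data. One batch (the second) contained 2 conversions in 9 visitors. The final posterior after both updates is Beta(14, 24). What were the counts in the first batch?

6 conversions and 8 bounces

Because Beta–binomial updating is additive in the counts, the combined data contributed (α_post−α_prior, β_post−β_prior) successes and failures.
Total across both batches: 14−6=8 conversions, 24−9=15 bounces.
Subtract the second batch: 8−2=6 conversions and 15−7=8 bounces.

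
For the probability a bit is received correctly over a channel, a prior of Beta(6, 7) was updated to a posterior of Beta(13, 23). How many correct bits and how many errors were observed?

A Beta(α, β) prior with s successes and f failures in binomial data gives a Beta(α+s, β+f) posterior.
So s = 13 − 6 = 7 and f = 23 − 7 = 16.

7 correct bits and 16 errors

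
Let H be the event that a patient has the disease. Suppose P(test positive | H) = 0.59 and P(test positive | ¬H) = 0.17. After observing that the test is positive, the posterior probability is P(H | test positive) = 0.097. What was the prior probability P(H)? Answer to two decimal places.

P(H) = 0.03

In odds form, posterior odds = prior odds × likelihood ratio, so prior odds = posterior odds ÷ LR.
Posterior odds = 0.097/(1−0.097) = 0.1074. LR = 0.59/0.17 = 3.4706.
Prior odds = 0.1074/3.4706 = 0.0309, so P(H) = 0.0309/(1+0.0309) ≈ 0.03.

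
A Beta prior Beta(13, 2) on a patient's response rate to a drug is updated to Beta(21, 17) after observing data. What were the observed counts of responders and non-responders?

8 responders and 15 non-responders

Under Beta–binomial conjugacy the posterior parameters are (α+s, β+f).
Match parameters: s=21−13=8, f=17−2=15.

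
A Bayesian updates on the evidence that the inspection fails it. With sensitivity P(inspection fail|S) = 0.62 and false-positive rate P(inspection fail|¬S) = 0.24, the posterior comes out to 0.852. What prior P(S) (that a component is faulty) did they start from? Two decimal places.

P(S) = 0.69

In odds form, posterior odds = prior odds × likelihood ratio, so prior odds = posterior odds ÷ LR.
Posterior odds = 0.852/(1−0.852) = 5.7568. LR = 0.62/0.24 = 2.5833.
Prior odds = 5.7568/2.5833 = 2.2285, so P(S) = 2.2285/(1+2.2285) ≈ 0.69.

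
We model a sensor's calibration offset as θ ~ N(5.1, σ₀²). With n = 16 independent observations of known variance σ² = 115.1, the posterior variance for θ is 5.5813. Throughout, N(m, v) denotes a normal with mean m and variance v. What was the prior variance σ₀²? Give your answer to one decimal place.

Posterior precision equals prior precision plus data precision: 1/σ_n² = 1/σ₀² + n/σ².
So 1/σ₀² = 1/5.5813 − 16/115.1 = 0.179170 − 0.139010 = 0.040160.
Hence σ₀² = 1/0.040160 ≈ 24.9.

σ₀² = 24.9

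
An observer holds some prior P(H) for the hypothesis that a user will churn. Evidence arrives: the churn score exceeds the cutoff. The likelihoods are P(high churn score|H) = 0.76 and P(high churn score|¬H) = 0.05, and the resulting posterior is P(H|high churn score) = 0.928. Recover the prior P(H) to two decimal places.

P(H) = 0.46

In odds form, posterior odds = prior odds × likelihood ratio, so prior odds = posterior odds ÷ LR.
Posterior odds = 0.928/(1−0.928) = 12.8889. LR = 0.76/0.05 = 15.2000.
Prior odds = 12.8889/15.2000 = 0.8480, so P(H) = 0.8480/(1+0.8480) ≈ 0.46.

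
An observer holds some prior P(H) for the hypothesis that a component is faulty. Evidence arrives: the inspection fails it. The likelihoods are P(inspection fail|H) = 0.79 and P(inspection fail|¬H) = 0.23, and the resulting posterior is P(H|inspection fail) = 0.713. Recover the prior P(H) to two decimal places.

Bayes' rule in odds form gives O(H|E) = O(H)·[P(E|H)/P(E|¬H)], hence O(H) = O(H|E)/LR.
Posterior odds = 0.713/(1−0.713) = 2.4843. LR = 0.79/0.23 = 3.4348.
Prior odds = 2.4843/3.4348 = 0.7233, so P(H) = 0.7233/(1+0.7233) ≈ 0.42.

P(H) = 0.42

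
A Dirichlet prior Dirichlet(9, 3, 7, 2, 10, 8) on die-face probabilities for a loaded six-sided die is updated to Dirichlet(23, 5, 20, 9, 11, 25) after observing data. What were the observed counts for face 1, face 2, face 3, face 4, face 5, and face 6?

counts (14, 2, 13, 7, 1, 17)

For a Dirichlet(α) prior with multinomial counts c, the posterior is Dirichlet(α + c) componentwise.
Counts are posterior − prior componentwise: 23−9=14, 5−3=2, 20−7=13, 9−2=7, 11−10=1, 25−8=17.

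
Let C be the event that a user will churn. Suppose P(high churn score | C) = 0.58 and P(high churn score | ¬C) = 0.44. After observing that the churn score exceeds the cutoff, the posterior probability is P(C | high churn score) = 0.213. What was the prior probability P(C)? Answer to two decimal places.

In odds form, posterior odds = prior odds × likelihood ratio, so prior odds = posterior odds ÷ LR.
Posterior odds = 0.213/(1−0.213) = 0.2706. LR = 0.58/0.44 = 1.3182.
Prior odds = 0.2706/1.3182 = 0.2053, so P(C) = 0.2053/(1+0.2053) ≈ 0.17.

P(C) = 0.17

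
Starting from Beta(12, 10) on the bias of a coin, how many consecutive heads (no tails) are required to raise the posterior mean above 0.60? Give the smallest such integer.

After k heads and 0 tails the posterior is Beta(12+k, 10), with mean (12+k)/(12+10+k).
Set (12+k)/(22+k) > 0.60 and solve: k > (0.60·22 − 12)/(1 − 0.60) = 3.000.
The smallest integer exceeding 3.000 is 4, and checking k=4: (16)/(26) = 0.6154 > 0.60.

k = 4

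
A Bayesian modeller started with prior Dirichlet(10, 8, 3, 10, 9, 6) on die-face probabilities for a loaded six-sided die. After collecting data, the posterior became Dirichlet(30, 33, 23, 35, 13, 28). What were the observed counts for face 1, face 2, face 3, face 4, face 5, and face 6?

For a Dirichlet(α) prior with multinomial counts c, the posterior is Dirichlet(α + c) componentwise.
Counts are posterior − prior componentwise: 30−10=20, 33−8=25, 23−3=20, 35−10=25, 13−9=4, 28−6=22.

counts (20, 25, 20, 25, 4, 22)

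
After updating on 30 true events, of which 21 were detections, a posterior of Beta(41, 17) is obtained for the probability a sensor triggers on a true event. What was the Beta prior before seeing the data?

Under Beta–binomial conjugacy the posterior parameters are (α+s, β+f).
So α = 41 − 21 = 20 and β = 17 − 9 = 8.

Beta(20, 8)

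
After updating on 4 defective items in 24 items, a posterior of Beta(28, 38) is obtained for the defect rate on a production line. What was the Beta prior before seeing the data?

Beta(24, 18)

Beta is conjugate to the binomial likelihood: posterior = Beta(α+s, β+f).
So α = 28 − 4 = 24 and β = 38 − 20 = 18.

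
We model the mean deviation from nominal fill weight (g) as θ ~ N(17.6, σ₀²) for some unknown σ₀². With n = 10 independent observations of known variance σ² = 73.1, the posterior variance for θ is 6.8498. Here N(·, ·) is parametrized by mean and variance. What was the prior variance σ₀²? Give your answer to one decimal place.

σ₀² = 108.8

For the Normal–Normal model with known σ², precisions add: τ_n = τ₀ + n/σ².
So 1/σ₀² = 1/6.8498 − 10/73.1 = 0.145990 − 0.136799 = 0.009191.
Hence σ₀² = 1/0.009191 ≈ 108.8.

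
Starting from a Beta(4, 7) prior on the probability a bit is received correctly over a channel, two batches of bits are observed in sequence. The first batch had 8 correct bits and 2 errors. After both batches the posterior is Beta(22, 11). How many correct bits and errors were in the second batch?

Because Beta–binomial updating is additive in the counts, the combined data contributed (α_post−α_prior, β_post−β_prior) successes and failures.
Total across both batches: 22−4=18 correct bits, 11−7=4 errors.
Subtract the first batch: 18−8=10 correct bits and 4−2=2 errors.

10 correct bits and 2 errors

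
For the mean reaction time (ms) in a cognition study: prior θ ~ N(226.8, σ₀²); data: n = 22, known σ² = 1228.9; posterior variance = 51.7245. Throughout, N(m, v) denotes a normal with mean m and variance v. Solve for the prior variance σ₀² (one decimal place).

Posterior precision equals prior precision plus data precision: 1/σ_n² = 1/σ₀² + n/σ².
So 1/σ₀² = 1/51.7245 − 22/1228.9 = 0.019333 − 0.017902 = 0.001431.
Hence σ₀² = 1/0.001431 ≈ 698.8.

σ₀² = 698.8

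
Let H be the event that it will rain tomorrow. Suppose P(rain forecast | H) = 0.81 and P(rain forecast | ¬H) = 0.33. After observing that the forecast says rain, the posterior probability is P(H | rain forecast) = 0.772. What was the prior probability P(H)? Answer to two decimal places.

In odds form, posterior odds = prior odds × likelihood ratio, so prior odds = posterior odds ÷ LR.
Posterior odds = 0.772/(1−0.772) = 3.3860. LR = 0.81/0.33 = 2.4545.
Prior odds = 3.3860/2.4545 = 1.3795, so P(H) = 1.3795/(1+1.3795) ≈ 0.58.

P(H) = 0.58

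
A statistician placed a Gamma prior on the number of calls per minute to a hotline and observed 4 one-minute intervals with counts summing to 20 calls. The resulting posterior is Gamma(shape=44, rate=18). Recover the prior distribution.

A Gamma(α, β) prior (rate parametrization) on a Poisson rate with n observations summing to S gives posterior Gamma(α+S, β+n).
So α = 44 − 20 = 24 and β = 18 − 4 = 14.

Gamma(shape=24, rate=14)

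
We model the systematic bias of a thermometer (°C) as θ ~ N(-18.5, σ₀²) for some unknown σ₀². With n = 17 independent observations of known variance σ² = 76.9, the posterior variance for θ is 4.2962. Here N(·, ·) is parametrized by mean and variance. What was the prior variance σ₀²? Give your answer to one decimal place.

σ₀² = 85.5

Posterior precision equals prior precision plus data precision: 1/σ_n² = 1/σ₀² + n/σ².
So 1/σ₀² = 1/4.2962 − 17/76.9 = 0.232764 − 0.221066 = 0.011698.
Hence σ₀² = 1/0.011698 ≈ 85.5.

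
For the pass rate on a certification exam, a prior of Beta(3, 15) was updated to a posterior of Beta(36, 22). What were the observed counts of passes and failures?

Beta is conjugate to the binomial likelihood: posterior = Beta(a+s, b+f).
So s = 36 − 3 = 33 and f = 22 − 15 = 7.

33 passes and 7 failures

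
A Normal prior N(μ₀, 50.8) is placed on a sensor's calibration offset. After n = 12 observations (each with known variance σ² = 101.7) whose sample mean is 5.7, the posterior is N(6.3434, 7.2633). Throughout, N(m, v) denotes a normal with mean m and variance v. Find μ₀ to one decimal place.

With known observation variance, the Normal–Normal posterior has precision τ_n = τ₀ + n/σ² and mean μ_n = (τ₀μ₀ + (n/σ²)x̄)/τ_n.
Here τ₀ = 1/50.8 = 0.019685 and τ_data = 12/101.7 = 0.117994, so τ_n = 0.137679.
Rearranging for μ₀: μ₀ = (μ_n·τ_n − τ_data·x̄)/τ₀ = (6.3434·0.137679 − 0.117994·5.7) / 0.019685 = 0.200787/0.019685 ≈ 10.2.

μ₀ = 10.2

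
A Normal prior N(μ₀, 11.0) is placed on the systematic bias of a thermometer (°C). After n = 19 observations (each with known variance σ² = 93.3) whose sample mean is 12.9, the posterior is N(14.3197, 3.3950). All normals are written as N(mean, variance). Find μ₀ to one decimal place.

μ₀ = 17.5

The posterior mean is a precision-weighted average: μ_n = (τ₀μ₀ + τ_data·x̄)/(τ₀+τ_data), with τ₀=1/σ₀² and τ_data=n/σ².
Here τ₀ = 1/11.0 = 0.090909 and τ_data = 19/93.3 = 0.203644, so τ_n = 0.294553.
Rearranging for μ₀: μ₀ = (μ_n·τ_n − τ_data·x̄)/τ₀ = (14.3197·0.294553 − 0.203644·12.9) / 0.090909 = 1.590903/0.090909 ≈ 17.5.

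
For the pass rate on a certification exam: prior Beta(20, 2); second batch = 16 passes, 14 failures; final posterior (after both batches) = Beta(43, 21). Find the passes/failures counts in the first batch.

Because Beta–binomial updating is additive in the counts, the combined data contributed (α_post−α_prior, β_post−β_prior) successes and failures.
Total across both batches: 43−20=23 passes, 21−2=19 failures.
Subtract the second batch: 23−16=7 passes and 19−14=5 failures.

7 passes and 5 failures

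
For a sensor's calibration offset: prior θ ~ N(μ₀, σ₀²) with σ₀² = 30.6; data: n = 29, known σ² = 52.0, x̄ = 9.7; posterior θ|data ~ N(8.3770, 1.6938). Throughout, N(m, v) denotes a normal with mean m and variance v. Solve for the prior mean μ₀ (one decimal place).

μ₀ = -14.2

With known observation variance, the Normal–Normal posterior has precision τ_n = τ₀ + n/σ² and mean μ_n = (τ₀μ₀ + (n/σ²)x̄)/τ_n.
Here τ₀ = 1/30.6 = 0.032680 and τ_data = 29/52.0 = 0.557692, so τ_n = 0.590372.
Rearranging for μ₀: μ₀ = (μ_n·τ_n − τ_data·x̄)/τ₀ = (8.3770·0.590372 − 0.557692·9.7) / 0.032680 = -0.464066/0.032680 ≈ -14.2.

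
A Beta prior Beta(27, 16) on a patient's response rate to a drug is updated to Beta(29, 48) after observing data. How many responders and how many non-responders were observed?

2 responders and 32 non-responders

A Beta(α, β) prior with s successes and f failures in binomial data gives a Beta(α+s, β+f) posterior.
Match parameters: s=29−27=2, f=48−16=32.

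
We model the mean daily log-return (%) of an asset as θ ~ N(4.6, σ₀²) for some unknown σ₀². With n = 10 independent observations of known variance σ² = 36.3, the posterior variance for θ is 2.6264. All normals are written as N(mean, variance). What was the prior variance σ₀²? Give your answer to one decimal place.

σ₀² = 9.5

Posterior precision equals prior precision plus data precision: 1/σ_n² = 1/σ₀² + n/σ².
So 1/σ₀² = 1/2.6264 − 10/36.3 = 0.380749 − 0.275482 = 0.105267.
Hence σ₀² = 1/0.105267 ≈ 9.5.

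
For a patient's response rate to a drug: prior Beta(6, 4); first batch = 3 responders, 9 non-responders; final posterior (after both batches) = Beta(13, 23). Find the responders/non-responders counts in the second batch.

Because Beta–binomial updating is additive in the counts, the combined data contributed (α_post−α_prior, β_post−β_prior) successes and failures.
Total across both batches: 13−6=7 responders, 23−4=19 non-responders.
Subtract the first batch: 7−3=4 responders and 19−9=10 non-responders.

4 responders and 10 non-responders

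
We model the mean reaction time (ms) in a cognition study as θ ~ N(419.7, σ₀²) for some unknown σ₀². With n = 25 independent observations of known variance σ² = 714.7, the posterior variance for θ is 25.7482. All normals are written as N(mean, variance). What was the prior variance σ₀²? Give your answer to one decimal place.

For the Normal–Normal model with known σ², precisions add: τ_n = τ₀ + n/σ².
So 1/σ₀² = 1/25.7482 − 25/714.7 = 0.038838 − 0.034980 = 0.003858.
Hence σ₀² = 1/0.003858 ≈ 259.2.

σ₀² = 259.2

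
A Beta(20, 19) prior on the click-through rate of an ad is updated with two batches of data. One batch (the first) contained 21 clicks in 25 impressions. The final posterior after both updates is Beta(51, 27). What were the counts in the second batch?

10 clicks and 4 non-clicks

Sequential conjugate updates are equivalent to a single update on the pooled data, so total successes = posterior α − prior α and total failures = posterior β − prior β.
Total across both batches: 51−20=31 clicks, 27−19=8 non-clicks.
Subtract the first batch: 31−21=10 clicks and 8−4=4 non-clicks.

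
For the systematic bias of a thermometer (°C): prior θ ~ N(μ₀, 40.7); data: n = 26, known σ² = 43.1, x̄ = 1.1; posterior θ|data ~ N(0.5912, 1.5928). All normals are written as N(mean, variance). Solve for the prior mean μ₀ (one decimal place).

With known observation variance, the Normal–Normal posterior has precision τ_n = τ₀ + n/σ² and mean μ_n = (τ₀μ₀ + (n/σ²)x̄)/τ_n.
Here τ₀ = 1/40.7 = 0.024570 and τ_data = 26/43.1 = 0.603248, so τ_n = 0.627818.
Rearranging for μ₀: μ₀ = (μ_n·τ_n − τ_data·x̄)/τ₀ = (0.5912·0.627818 − 0.603248·1.1) / 0.024570 = -0.292407/0.024570 ≈ -11.9.

μ₀ = -11.9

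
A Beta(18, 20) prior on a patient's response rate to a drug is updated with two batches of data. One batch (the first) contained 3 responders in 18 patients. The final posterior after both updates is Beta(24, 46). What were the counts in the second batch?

3 responders and 11 non-responders

Sequential conjugate updates are equivalent to a single update on the pooled data, so total successes = posterior α − prior α and total failures = posterior β − prior β.
Total across both batches: 24−18=6 responders, 46−20=26 non-responders.
Subtract the first batch: 6−3=3 responders and 26−15=11 non-responders.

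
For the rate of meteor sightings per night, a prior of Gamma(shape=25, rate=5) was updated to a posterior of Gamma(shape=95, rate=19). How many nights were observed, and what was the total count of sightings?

Gamma–Poisson conjugacy: posterior shape = α + Σxᵢ, posterior rate = β + n.
Matching: Σxᵢ = 95 − 25 = 70 and n = 19 − 5 = 14.

n = 14 nights with total 70 sightings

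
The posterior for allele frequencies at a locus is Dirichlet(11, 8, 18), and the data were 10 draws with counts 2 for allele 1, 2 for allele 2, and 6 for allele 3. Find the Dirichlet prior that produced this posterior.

For a Dirichlet(α) prior with multinomial counts c, the posterior is Dirichlet(α + c) componentwise.
Subtract each count from the matching posterior parameter: 11−2=9, 8−2=6, 18−6=12.

Dirichlet(9, 6, 12)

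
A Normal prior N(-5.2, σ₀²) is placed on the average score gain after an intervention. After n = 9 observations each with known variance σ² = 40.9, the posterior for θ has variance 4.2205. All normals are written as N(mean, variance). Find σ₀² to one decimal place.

σ₀² = 59.2

Posterior precision equals prior precision plus data precision: 1/σ_n² = 1/σ₀² + n/σ².
So 1/σ₀² = 1/4.2205 − 9/40.9 = 0.236939 − 0.220049 = 0.016890.
Hence σ₀² = 1/0.016890 ≈ 59.2.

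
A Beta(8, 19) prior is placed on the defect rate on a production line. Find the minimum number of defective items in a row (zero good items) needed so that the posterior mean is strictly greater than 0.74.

After k defective items and 0 good items the posterior is Beta(8+k, 19), with mean (8+k)/(8+19+k).
Set (8+k)/(27+k) > 0.74 and solve: k > (0.74·27 − 8)/(1 − 0.74) = 46.077.
The smallest integer exceeding 46.077 is 47, and checking k=47: (55)/(74) = 0.7432 > 0.74.

k = 47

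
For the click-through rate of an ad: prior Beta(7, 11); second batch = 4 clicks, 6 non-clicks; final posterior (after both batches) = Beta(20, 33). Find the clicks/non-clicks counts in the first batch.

Sequential conjugate updates are equivalent to a single update on the pooled data, so total successes = posterior α − prior α and total failures = posterior β − prior β.
Total across both batches: 20−7=13 clicks, 33−11=22 non-clicks.
Subtract the second batch: 13−4=9 clicks and 22−6=16 non-clicks.

9 clicks and 16 non-clicks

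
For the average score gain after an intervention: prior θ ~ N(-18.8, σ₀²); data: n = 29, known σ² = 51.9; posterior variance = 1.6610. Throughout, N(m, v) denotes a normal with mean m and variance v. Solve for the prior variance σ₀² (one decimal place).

Posterior precision equals prior precision plus data precision: 1/σ_n² = 1/σ₀² + n/σ².
So 1/σ₀² = 1/1.6610 − 29/51.9 = 0.602047 − 0.558767 = 0.043280.
Hence σ₀² = 1/0.043280 ≈ 23.1.

σ₀² = 23.1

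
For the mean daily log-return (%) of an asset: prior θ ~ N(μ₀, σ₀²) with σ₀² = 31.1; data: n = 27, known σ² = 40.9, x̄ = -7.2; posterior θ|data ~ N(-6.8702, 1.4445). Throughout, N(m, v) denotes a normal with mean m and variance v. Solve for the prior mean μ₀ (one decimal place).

μ₀ = -0.1

With known observation variance, the Normal–Normal posterior has precision τ_n = τ₀ + n/σ² and mean μ_n = (τ₀μ₀ + (n/σ²)x̄)/τ_n.
Here τ₀ = 1/31.1 = 0.032154 and τ_data = 27/40.9 = 0.660147, so τ_n = 0.692301.
Rearranging for μ₀: μ₀ = (μ_n·τ_n − τ_data·x̄)/τ₀ = (-6.8702·0.692301 − 0.660147·-7.2) / 0.032154 = -0.003188/0.032154 ≈ -0.1.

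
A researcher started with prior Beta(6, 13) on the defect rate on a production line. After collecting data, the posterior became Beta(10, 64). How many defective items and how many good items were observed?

4 defective items and 51 good items

A Beta(a, b) prior with s successes and f failures in binomial data gives a Beta(a+s, b+f) posterior.
So s = 10 − 6 = 4 and f = 64 − 13 = 51.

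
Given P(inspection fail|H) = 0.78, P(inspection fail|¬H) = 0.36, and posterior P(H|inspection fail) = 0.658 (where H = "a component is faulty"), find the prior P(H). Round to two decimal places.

In odds form, posterior odds = prior odds × likelihood ratio, so prior odds = posterior odds ÷ LR.
Posterior odds = 0.658/(1−0.658) = 1.9240. LR = 0.78/0.36 = 2.1667.
Prior odds = 1.9240/2.1667 = 0.8880, so P(H) = 0.8880/(1+0.8880) ≈ 0.47.

P(H) = 0.47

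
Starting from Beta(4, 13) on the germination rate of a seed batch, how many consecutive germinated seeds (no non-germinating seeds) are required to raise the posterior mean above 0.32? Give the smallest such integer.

After k germinated seeds and 0 non-germinating seeds the posterior is Beta(4+k, 13), with mean (4+k)/(4+13+k).
Set (4+k)/(17+k) > 0.32 and solve: k > (0.32·17 − 4)/(1 − 0.32) = 2.118.
The smallest integer exceeding 2.118 is 3, and checking k=3: (7)/(20) = 0.3500 > 0.32.

k = 3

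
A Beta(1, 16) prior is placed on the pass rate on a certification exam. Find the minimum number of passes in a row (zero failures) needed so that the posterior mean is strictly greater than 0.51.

k = 16

After k passes and 0 failures the posterior is Beta(1+k, 16), with mean (1+k)/(1+16+k).
Set (1+k)/(17+k) > 0.51 and solve: k > (0.51·17 − 1)/(1 − 0.51) = 15.653.
The smallest integer exceeding 15.653 is 16, and checking k=16: (17)/(33) = 0.5152 > 0.51.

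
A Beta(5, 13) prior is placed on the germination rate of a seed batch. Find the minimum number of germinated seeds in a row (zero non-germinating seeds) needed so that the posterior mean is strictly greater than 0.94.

k = 199

After k germinated seeds and 0 non-germinating seeds the posterior is Beta(5+k, 13), with mean (5+k)/(5+13+k).
Set (5+k)/(18+k) > 0.94 and solve: k > (0.94·18 − 5)/(1 − 0.94) = 198.667.
The smallest integer exceeding 198.667 is 199, and checking k=199: (204)/(217) = 0.9401 > 0.94.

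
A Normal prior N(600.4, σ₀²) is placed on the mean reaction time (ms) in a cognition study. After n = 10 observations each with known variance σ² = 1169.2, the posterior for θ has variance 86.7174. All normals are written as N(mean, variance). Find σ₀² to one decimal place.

σ₀² = 335.7

Posterior precision equals prior precision plus data precision: 1/σ_n² = 1/σ₀² + n/σ².
So 1/σ₀² = 1/86.7174 − 10/1169.2 = 0.011532 − 0.008553 = 0.002979.
Hence σ₀² = 1/0.002979 ≈ 335.7.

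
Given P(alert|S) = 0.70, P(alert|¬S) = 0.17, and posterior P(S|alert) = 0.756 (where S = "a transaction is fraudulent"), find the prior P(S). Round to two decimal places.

P(S) = 0.43

Bayes' rule in odds form gives O(S|E) = O(S)·[P(E|S)/P(E|¬S)], hence O(S) = O(S|E)/LR.
Posterior odds = 0.756/(1−0.756) = 3.0984. LR = 0.70/0.17 = 4.1176.
Prior odds = 3.0984/4.1176 = 0.7525, so P(S) = 0.7525/(1+0.7525) ≈ 0.43.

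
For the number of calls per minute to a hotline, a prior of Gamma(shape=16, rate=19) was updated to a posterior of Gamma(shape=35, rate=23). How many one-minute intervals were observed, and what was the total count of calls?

n = 4 one-minute intervals with total 19 calls

Gamma–Poisson conjugacy: posterior shape = α + Σxᵢ, posterior rate = β + n.
Matching: Σxᵢ = 35 − 16 = 19 and n = 23 − 19 = 4.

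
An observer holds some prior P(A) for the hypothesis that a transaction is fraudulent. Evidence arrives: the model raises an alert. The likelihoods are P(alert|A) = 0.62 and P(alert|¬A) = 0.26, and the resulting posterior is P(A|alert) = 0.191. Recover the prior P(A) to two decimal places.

P(A) = 0.09

In odds form, posterior odds = prior odds × likelihood ratio, so prior odds = posterior odds ÷ LR.
Posterior odds = 0.191/(1−0.191) = 0.2361. LR = 0.62/0.26 = 2.3846.
Prior odds = 0.2361/2.3846 = 0.0990, so P(A) = 0.0990/(1+0.0990) ≈ 0.09.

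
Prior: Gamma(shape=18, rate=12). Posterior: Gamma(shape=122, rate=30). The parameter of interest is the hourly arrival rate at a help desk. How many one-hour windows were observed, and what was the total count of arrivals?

n = 18 one-hour windows with total 104 arrivals

A Gamma(α, β) prior (rate parametrization) on a Poisson rate with n observations summing to S gives posterior Gamma(α+S, β+n).
Matching: Σxᵢ = 122 − 18 = 104 and n = 30 − 12 = 18.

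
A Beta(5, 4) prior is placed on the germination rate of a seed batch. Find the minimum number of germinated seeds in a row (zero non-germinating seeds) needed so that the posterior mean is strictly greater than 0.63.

After k germinated seeds and 0 non-germinating seeds the posterior is Beta(5+k, 4), with mean (5+k)/(5+4+k).
Set (5+k)/(9+k) > 0.63 and solve: k > (0.63·9 − 5)/(1 − 0.63) = 1.811.
The smallest integer exceeding 1.811 is 2.

k = 2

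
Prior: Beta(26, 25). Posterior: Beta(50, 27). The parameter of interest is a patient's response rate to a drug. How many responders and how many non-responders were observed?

24 responders and 2 non-responders

A Beta(a, b) prior with s successes and f failures in binomial data gives a Beta(a+s, b+f) posterior.
Match parameters: s=50−26=24, f=27−25=2.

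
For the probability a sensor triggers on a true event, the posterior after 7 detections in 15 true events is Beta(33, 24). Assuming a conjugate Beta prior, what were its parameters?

A Beta(α, β) prior with s successes and f failures in binomial data gives a Beta(α+s, β+f) posterior.
Subtract the data counts: 33−7=26, 24−8=16.

Beta(26, 16)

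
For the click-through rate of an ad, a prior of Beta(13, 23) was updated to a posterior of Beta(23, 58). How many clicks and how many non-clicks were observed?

10 clicks and 35 non-clicks

Beta is conjugate to the binomial likelihood: posterior = Beta(a+s, b+f).
So s = 23 − 13 = 10 and f = 58 − 23 = 35.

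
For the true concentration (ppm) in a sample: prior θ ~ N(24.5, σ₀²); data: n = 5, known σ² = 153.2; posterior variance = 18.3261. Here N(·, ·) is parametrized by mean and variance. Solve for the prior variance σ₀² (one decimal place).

σ₀² = 45.6

Posterior precision equals prior precision plus data precision: 1/σ_n² = 1/σ₀² + n/σ².
So 1/σ₀² = 1/18.3261 − 5/153.2 = 0.054567 − 0.032637 = 0.021930.
Hence σ₀² = 1/0.021930 ≈ 45.6.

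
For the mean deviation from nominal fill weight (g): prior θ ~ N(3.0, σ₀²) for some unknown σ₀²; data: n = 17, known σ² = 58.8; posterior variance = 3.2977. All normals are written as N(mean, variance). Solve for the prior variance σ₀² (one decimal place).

Posterior precision equals prior precision plus data precision: 1/σ_n² = 1/σ₀² + n/σ².
So 1/σ₀² = 1/3.2977 − 17/58.8 = 0.303242 − 0.289116 = 0.014126.
Hence σ₀² = 1/0.014126 ≈ 70.8.

σ₀² = 70.8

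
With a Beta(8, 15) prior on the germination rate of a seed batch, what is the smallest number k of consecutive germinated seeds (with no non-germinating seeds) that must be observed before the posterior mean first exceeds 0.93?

After k germinated seeds and 0 non-germinating seeds the posterior is Beta(8+k, 15), with mean (8+k)/(8+15+k).
Set (8+k)/(23+k) > 0.93 and solve: k > (0.93·23 − 8)/(1 − 0.93) = 191.286.
The smallest integer exceeding 191.286 is 192, and checking k=192: (200)/(215) = 0.9302 > 0.93.

k = 192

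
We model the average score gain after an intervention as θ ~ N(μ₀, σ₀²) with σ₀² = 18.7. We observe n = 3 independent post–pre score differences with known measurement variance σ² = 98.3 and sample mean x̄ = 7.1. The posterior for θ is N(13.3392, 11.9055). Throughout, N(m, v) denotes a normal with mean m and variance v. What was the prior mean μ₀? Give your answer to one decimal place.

μ₀ = 16.9

With known observation variance, the Normal–Normal posterior has precision τ_n = τ₀ + n/σ² and mean μ_n = (τ₀μ₀ + (n/σ²)x̄)/τ_n.
Here τ₀ = 1/18.7 = 0.053476 and τ_data = 3/98.3 = 0.030519, so τ_n = 0.083995.
Rearranging for μ₀: μ₀ = (μ_n·τ_n − τ_data·x̄)/τ₀ = (13.3392·0.083995 − 0.030519·7.1) / 0.053476 = 0.903741/0.053476 ≈ 16.9.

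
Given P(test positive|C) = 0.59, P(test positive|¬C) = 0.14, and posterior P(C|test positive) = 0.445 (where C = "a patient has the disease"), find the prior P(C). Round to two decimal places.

P(C) = 0.16

In odds form, posterior odds = prior odds × likelihood ratio, so prior odds = posterior odds ÷ LR.
Posterior odds = 0.445/(1−0.445) = 0.8018. LR = 0.59/0.14 = 4.2143.
Prior odds = 0.8018/4.2143 = 0.1903, so P(C) = 0.1903/(1+0.1903) ≈ 0.16.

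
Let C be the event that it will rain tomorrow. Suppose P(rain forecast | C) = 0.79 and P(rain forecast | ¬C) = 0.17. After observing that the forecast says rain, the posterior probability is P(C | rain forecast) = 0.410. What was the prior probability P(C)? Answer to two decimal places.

In odds form, posterior odds = prior odds × likelihood ratio, so prior odds = posterior odds ÷ LR.
Posterior odds = 0.410/(1−0.410) = 0.6949. LR = 0.79/0.17 = 4.6471.
Prior odds = 0.6949/4.6471 = 0.1495, so P(C) = 0.1495/(1+0.1495) ≈ 0.13.

P(C) = 0.13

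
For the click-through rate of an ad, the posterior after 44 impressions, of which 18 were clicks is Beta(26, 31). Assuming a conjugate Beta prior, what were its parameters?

Under Beta–binomial conjugacy the posterior parameters are (a+s, b+f).
Subtract the data counts: 26−18=8, 31−26=5.

Beta(8, 5)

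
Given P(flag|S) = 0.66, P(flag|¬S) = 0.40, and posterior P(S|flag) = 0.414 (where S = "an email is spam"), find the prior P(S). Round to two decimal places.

P(S) = 0.30

In odds form, posterior odds = prior odds × likelihood ratio, so prior odds = posterior odds ÷ LR.
Posterior odds = 0.414/(1−0.414) = 0.7065. LR = 0.66/0.40 = 1.6500.
Prior odds = 0.7065/1.6500 = 0.4282, so P(S) = 0.4282/(1+0.4282) ≈ 0.30.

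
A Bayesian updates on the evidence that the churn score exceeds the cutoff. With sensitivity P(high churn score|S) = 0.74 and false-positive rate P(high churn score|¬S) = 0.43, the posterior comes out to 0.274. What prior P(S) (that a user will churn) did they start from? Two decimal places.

In odds form, posterior odds = prior odds × likelihood ratio, so prior odds = posterior odds ÷ LR.
Posterior odds = 0.274/(1−0.274) = 0.3774. LR = 0.74/0.43 = 1.7209.
Prior odds = 0.3774/1.7209 = 0.2193, so P(S) = 0.2193/(1+0.2193) ≈ 0.18.

P(S) = 0.18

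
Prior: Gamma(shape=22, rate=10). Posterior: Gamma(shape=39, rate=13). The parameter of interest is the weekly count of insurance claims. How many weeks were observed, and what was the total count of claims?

n = 3 weeks with total 17 claims

Gamma–Poisson conjugacy: posterior shape = α + Σxᵢ, posterior rate = β + n.
Matching: Σxᵢ = 39 − 22 = 17 and n = 13 − 10 = 3.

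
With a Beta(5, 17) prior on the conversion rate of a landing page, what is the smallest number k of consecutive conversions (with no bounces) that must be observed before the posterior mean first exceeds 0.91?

k = 167

After k conversions and 0 bounces the posterior is Beta(5+k, 17), with mean (5+k)/(5+17+k).
Set (5+k)/(22+k) > 0.91 and solve: k > (0.91·22 − 5)/(1 − 0.91) = 166.889.
The smallest integer exceeding 166.889 is 167, and checking k=167: (172)/(189) = 0.9101 > 0.91.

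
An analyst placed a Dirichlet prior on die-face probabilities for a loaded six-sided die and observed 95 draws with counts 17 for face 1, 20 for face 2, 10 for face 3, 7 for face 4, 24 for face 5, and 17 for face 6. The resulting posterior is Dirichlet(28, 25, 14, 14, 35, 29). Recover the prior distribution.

Dirichlet(11, 5, 4, 7, 11, 12)

For a Dirichlet(α) prior with multinomial counts c, the posterior is Dirichlet(α + c) componentwise.
Subtract each count from the matching posterior parameter: 28−17=11, 25−20=5, 14−10=4, 14−7=7, 35−24=11, 29−17=12.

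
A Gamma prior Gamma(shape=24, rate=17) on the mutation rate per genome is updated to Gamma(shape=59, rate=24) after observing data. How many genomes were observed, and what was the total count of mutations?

A Gamma(α, β) prior (rate parametrization) on a Poisson rate with n observations summing to S gives posterior Gamma(α+S, β+n).
Matching: Σxᵢ = 59 − 24 = 35 and n = 24 − 17 = 7.

n = 7 genomes with total 35 mutations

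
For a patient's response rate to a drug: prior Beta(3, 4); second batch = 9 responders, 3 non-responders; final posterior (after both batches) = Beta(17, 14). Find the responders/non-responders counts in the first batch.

Sequential conjugate updates are equivalent to a single update on the pooled data, so total successes = posterior α − prior α and total failures = posterior β − prior β.
Total across both batches: 17−3=14 responders, 14−4=10 non-responders.
Subtract the second batch: 14−9=5 responders and 10−3=7 non-responders.

5 responders and 7 non-responders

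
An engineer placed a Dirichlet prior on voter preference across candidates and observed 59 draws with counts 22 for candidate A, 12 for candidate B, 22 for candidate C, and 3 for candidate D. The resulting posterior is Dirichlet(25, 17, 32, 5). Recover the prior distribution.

For a Dirichlet(α) prior with multinomial counts c, the posterior is Dirichlet(α + c) componentwise.
Subtract each count from the matching posterior parameter: 25−22=3, 17−12=5, 32−22=10, 5−3=2.

Dirichlet(3, 5, 10, 2)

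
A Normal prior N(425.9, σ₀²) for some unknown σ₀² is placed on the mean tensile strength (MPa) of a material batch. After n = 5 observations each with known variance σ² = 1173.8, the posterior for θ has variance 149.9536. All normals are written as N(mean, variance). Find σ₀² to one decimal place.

σ₀² = 415.1

For the Normal–Normal model with known σ², precisions add: τ_n = τ₀ + n/σ².
So 1/σ₀² = 1/149.9536 − 5/1173.8 = 0.006669 − 0.004260 = 0.002409.
Hence σ₀² = 1/0.002409 ≈ 415.1.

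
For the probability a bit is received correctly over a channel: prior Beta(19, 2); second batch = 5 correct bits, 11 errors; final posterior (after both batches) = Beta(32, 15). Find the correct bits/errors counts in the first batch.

8 correct bits and 2 errors

Sequential conjugate updates are equivalent to a single update on the pooled data, so total successes = posterior α − prior α and total failures = posterior β − prior β.
Total across both batches: 32−19=13 correct bits, 15−2=13 errors.
Subtract the second batch: 13−5=8 correct bits and 13−11=2 errors.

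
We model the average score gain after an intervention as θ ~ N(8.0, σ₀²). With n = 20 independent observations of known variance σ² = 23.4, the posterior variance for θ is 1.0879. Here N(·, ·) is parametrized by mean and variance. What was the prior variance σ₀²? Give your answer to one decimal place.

σ₀² = 15.5

Posterior precision equals prior precision plus data precision: 1/σ_n² = 1/σ₀² + n/σ².
So 1/σ₀² = 1/1.0879 − 20/23.4 = 0.919202 − 0.854701 = 0.064501.
Hence σ₀² = 1/0.064501 ≈ 15.5.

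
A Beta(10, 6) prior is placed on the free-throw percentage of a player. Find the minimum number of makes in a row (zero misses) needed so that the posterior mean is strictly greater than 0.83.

After k makes and 0 misses the posterior is Beta(10+k, 6), with mean (10+k)/(10+6+k).
Set (10+k)/(16+k) > 0.83 and solve: k > (0.83·16 − 10)/(1 − 0.83) = 19.294.
The smallest integer exceeding 19.294 is 20.

k = 20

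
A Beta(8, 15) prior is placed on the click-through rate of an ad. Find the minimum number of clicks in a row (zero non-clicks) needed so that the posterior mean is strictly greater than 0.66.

After k clicks and 0 non-clicks the posterior is Beta(8+k, 15), with mean (8+k)/(8+15+k).
Set (8+k)/(23+k) > 0.66 and solve: k > (0.66·23 − 8)/(1 − 0.66) = 21.118.
The smallest integer exceeding 21.118 is 22, and checking k=22: (30)/(45) = 0.6667 > 0.66.

k = 22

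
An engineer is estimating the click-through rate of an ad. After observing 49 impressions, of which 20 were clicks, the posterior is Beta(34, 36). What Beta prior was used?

Under Beta–binomial conjugacy the posterior parameters are (α+s, β+f).
Subtract the data counts: 34−20=14, 36−29=7.

Beta(14, 7)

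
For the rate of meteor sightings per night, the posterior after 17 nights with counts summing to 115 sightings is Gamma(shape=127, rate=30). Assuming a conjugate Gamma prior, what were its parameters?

A Gamma(α, β) prior (rate parametrization) on a Poisson rate with n observations summing to S gives posterior Gamma(α+S, β+n).
So α = 127 − 115 = 12 and β = 30 − 17 = 13.

Gamma(shape=12, rate=13)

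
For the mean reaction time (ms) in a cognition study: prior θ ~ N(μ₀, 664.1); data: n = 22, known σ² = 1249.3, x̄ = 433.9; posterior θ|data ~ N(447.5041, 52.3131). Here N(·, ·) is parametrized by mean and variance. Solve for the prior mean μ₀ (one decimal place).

μ₀ = 606.6

The posterior mean is a precision-weighted average: μ_n = (τ₀μ₀ + τ_data·x̄)/(τ₀+τ_data), with τ₀=1/σ₀² and τ_data=n/σ².
Here τ₀ = 1/664.1 = 0.001506 and τ_data = 22/1249.3 = 0.017610, so τ_n = 0.019116.
Rearranging for μ₀: μ₀ = (μ_n·τ_n − τ_data·x̄)/τ₀ = (447.5041·0.019116 − 0.017610·433.9) / 0.001506 = 0.913509/0.001506 ≈ 606.6.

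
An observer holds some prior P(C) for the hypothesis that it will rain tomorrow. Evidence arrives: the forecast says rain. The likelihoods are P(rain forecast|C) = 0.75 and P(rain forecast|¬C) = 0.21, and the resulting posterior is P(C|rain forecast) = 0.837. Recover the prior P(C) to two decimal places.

Bayes' rule in odds form gives O(C|E) = O(C)·[P(E|C)/P(E|¬C)], hence O(C) = O(C|E)/LR.
Posterior odds = 0.837/(1−0.837) = 5.1350. LR = 0.75/0.21 = 3.5714.
Prior odds = 5.1350/3.5714 = 1.4378, so P(C) = 1.4378/(1+1.4378) ≈ 0.59.

P(C) = 0.59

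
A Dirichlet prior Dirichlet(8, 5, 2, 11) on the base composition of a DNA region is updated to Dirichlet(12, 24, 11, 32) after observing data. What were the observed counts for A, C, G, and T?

counts (4, 19, 9, 21)

For a Dirichlet(α) prior with multinomial counts c, the posterior is Dirichlet(α + c) componentwise.
Counts are posterior − prior componentwise: 12−8=4, 24−5=19, 11−2=9, 32−11=21.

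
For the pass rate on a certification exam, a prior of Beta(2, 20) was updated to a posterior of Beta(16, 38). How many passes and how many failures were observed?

Beta is conjugate to the binomial likelihood: posterior = Beta(a+s, b+f).
Match parameters: s=16−2=14, f=38−20=18.

14 passes and 18 failures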